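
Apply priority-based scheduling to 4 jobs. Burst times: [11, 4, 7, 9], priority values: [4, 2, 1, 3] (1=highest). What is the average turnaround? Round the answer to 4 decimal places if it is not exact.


Sort by priority (ascending = highest first):
Order: [(1, 7), (2, 4), (3, 9), (4, 11)]
Completion times:
  Priority 1, burst=7, C=7
  Priority 2, burst=4, C=11
  Priority 3, burst=9, C=20
  Priority 4, burst=11, C=31
Average turnaround = 69/4 = 17.25

17.25


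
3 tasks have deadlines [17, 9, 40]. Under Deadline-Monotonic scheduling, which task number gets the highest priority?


Sort tasks by relative deadline (ascending):
  Task 2: deadline = 9
  Task 1: deadline = 17
  Task 3: deadline = 40
Priority order (highest first): [2, 1, 3]
Highest priority task = 2

2


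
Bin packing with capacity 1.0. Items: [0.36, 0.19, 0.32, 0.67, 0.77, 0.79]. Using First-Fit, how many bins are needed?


Place items sequentially using First-Fit:
  Item 0.36 -> new Bin 1
  Item 0.19 -> Bin 1 (now 0.55)
  Item 0.32 -> Bin 1 (now 0.87)
  Item 0.67 -> new Bin 2
  Item 0.77 -> new Bin 3
  Item 0.79 -> new Bin 4
Total bins used = 4

4


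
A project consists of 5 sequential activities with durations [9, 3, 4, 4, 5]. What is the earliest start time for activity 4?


Activity 4 starts after activities 1 through 3 complete.
Predecessor durations: [9, 3, 4]
ES = 9 + 3 + 4 = 16

16


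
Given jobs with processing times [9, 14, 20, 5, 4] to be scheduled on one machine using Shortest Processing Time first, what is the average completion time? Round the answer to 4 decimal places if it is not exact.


Sort jobs by processing time (SPT order): [4, 5, 9, 14, 20]
Compute completion times sequentially:
  Job 1: processing = 4, completes at 4
  Job 2: processing = 5, completes at 9
  Job 3: processing = 9, completes at 18
  Job 4: processing = 14, completes at 32
  Job 5: processing = 20, completes at 52
Sum of completion times = 115
Average completion time = 115/5 = 23.0

23.0


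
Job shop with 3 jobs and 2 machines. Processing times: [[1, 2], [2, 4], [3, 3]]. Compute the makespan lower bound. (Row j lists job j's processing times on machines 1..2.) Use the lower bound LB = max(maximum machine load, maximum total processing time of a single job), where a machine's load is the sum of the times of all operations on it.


Machine loads:
  Machine 1: 1 + 2 + 3 = 6
  Machine 2: 2 + 4 + 3 = 9
Max machine load = 9
Job totals:
  Job 1: 3
  Job 2: 6
  Job 3: 6
Max job total = 6
Lower bound = max(9, 6) = 9

9


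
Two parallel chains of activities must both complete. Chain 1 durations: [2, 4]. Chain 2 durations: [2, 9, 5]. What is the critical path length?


Path A total = 2 + 4 = 6
Path B total = 2 + 9 + 5 = 16
Critical path = longest path = max(6, 16) = 16

16


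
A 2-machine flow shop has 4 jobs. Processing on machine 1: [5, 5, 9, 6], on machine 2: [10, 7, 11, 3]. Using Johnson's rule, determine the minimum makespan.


Apply Johnson's rule:
  Group 1 (a <= b): [(1, 5, 10), (2, 5, 7), (3, 9, 11)]
  Group 2 (a > b): [(4, 6, 3)]
Optimal job order: [1, 2, 3, 4]
Schedule:
  Job 1: M1 done at 5, M2 done at 15
  Job 2: M1 done at 10, M2 done at 22
  Job 3: M1 done at 19, M2 done at 33
  Job 4: M1 done at 25, M2 done at 36
Makespan = 36

36


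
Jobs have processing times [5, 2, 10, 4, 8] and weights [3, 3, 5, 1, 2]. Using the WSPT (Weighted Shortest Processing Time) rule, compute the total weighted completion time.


Compute p/w ratios and sort ascending (WSPT): [(2, 3), (5, 3), (10, 5), (4, 1), (8, 2)]
Compute weighted completion times:
  Job (p=2,w=3): C=2, w*C=3*2=6
  Job (p=5,w=3): C=7, w*C=3*7=21
  Job (p=10,w=5): C=17, w*C=5*17=85
  Job (p=4,w=1): C=21, w*C=1*21=21
  Job (p=8,w=2): C=29, w*C=2*29=58
Total weighted completion time = 191

191


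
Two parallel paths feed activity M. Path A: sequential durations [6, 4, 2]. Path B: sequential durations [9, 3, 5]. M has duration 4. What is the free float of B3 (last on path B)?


ES(B3) = sum of predecessors on chain B = 12
EF(B3) = ES + duration = 12 + 5 = 17
Successor of B3 is M. ES(M) = max(sum(A), sum(B)) = max(12, 17) = 17
Free float = ES(successor) - EF(current) = 17 - 17 = 0

0


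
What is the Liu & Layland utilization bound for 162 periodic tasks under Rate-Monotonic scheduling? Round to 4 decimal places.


Compute 2^(1/162) = 1.0042878529
Subtract 1: 1.0042878529 - 1 = 0.0042878529
Multiply by n: 162 * 0.0042878529 = 0.6946321698
Round to 4 dp: 0.6946

0.6946


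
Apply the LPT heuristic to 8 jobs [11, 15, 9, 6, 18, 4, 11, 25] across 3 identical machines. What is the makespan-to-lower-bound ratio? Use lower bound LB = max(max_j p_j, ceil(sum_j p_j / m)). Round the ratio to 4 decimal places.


LPT order: [25, 18, 15, 11, 11, 9, 6, 4]
Machine loads after assignment: [34, 33, 32]
LPT makespan = 34
Lower bound = max(max_job, ceil(total/3)) = max(25, 33) = 33
Ratio = 34 / 33 = 1.0303

1.0303


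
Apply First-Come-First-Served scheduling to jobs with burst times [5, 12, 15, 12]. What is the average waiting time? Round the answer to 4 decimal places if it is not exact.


FCFS order (as given): [5, 12, 15, 12]
Waiting times:
  Job 1: wait = 0
  Job 2: wait = 5
  Job 3: wait = 17
  Job 4: wait = 32
Sum of waiting times = 54
Average waiting time = 54/4 = 13.5

13.5


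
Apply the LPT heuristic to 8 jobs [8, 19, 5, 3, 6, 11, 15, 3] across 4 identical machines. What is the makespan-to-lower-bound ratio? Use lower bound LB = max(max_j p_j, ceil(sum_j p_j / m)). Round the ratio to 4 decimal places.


LPT order: [19, 15, 11, 8, 6, 5, 3, 3]
Machine loads after assignment: [19, 18, 16, 17]
LPT makespan = 19
Lower bound = max(max_job, ceil(total/4)) = max(19, 18) = 19
Ratio = 19 / 19 = 1.0

1.0


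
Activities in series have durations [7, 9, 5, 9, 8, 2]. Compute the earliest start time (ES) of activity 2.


Activity 2 starts after activities 1 through 1 complete.
Predecessor durations: [7]
ES = 7 = 7

7


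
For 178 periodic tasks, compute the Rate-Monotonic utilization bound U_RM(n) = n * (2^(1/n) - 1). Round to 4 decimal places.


Compute 2^(1/178) = 1.0039016771
Subtract 1: 1.0039016771 - 1 = 0.0039016771
Multiply by n: 178 * 0.0039016771 = 0.6944985238
Round to 4 dp: 0.6945

0.6945


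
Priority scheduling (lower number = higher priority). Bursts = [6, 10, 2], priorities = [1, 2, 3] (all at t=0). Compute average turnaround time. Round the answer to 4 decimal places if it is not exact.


Sort by priority (ascending = highest first):
Order: [(1, 6), (2, 10), (3, 2)]
Completion times:
  Priority 1, burst=6, C=6
  Priority 2, burst=10, C=16
  Priority 3, burst=2, C=18
Average turnaround = 40/3 = 13.3333

13.3333


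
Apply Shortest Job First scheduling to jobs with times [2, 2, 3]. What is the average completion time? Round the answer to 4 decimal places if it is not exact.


SJF order (ascending): [2, 2, 3]
Completion times:
  Job 1: burst=2, C=2
  Job 2: burst=2, C=4
  Job 3: burst=3, C=7
Average completion = 13/3 = 4.3333

4.3333


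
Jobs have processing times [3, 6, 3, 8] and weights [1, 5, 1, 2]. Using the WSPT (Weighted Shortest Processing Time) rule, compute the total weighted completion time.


Compute p/w ratios and sort ascending (WSPT): [(6, 5), (3, 1), (3, 1), (8, 2)]
Compute weighted completion times:
  Job (p=6,w=5): C=6, w*C=5*6=30
  Job (p=3,w=1): C=9, w*C=1*9=9
  Job (p=3,w=1): C=12, w*C=1*12=12
  Job (p=8,w=2): C=20, w*C=2*20=40
Total weighted completion time = 91

91


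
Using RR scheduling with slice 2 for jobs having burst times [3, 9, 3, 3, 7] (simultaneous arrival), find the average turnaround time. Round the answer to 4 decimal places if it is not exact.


Time quantum = 2
Execution trace:
  J1 runs 2 units, time = 2
  J2 runs 2 units, time = 4
  J3 runs 2 units, time = 6
  J4 runs 2 units, time = 8
  J5 runs 2 units, time = 10
  J1 runs 1 units, time = 11
  J2 runs 2 units, time = 13
  J3 runs 1 units, time = 14
  J4 runs 1 units, time = 15
  J5 runs 2 units, time = 17
  J2 runs 2 units, time = 19
  J5 runs 2 units, time = 21
  J2 runs 2 units, time = 23
  J5 runs 1 units, time = 24
  J2 runs 1 units, time = 25
Finish times: [11, 25, 14, 15, 24]
Average turnaround = 89/5 = 17.8

17.8


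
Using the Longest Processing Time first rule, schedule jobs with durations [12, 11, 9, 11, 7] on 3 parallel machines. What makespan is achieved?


Sort jobs in decreasing order (LPT): [12, 11, 11, 9, 7]
Assign each job to the least loaded machine:
  Machine 1: jobs [12], load = 12
  Machine 2: jobs [11, 9], load = 20
  Machine 3: jobs [11, 7], load = 18
Makespan = max load = 20

20


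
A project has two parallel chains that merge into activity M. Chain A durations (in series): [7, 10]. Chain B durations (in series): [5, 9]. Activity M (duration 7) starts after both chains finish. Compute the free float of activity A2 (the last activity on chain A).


ES(A2) = sum of predecessors on chain A = 7
EF(A2) = ES + duration = 7 + 10 = 17
Successor of A2 is M. ES(M) = max(sum(A), sum(B)) = max(17, 14) = 17
Free float = ES(successor) - EF(current) = 17 - 17 = 0

0


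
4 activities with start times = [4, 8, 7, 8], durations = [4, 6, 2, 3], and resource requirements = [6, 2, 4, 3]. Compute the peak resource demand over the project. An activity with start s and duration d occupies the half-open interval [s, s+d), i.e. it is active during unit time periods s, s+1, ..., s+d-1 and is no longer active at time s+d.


Each activity i is active on [start_i, start_i + duration_i).
Compute total resource usage per time slot:
  t=0: active resources = [], total = 0
  t=1: active resources = [], total = 0
  t=2: active resources = [], total = 0
  t=3: active resources = [], total = 0
  t=4: active resources = [6], total = 6
  t=5: active resources = [6], total = 6
  t=6: active resources = [6], total = 6
  t=7: active resources = [6, 4], total = 10
  t=8: active resources = [2, 4, 3], total = 9
  t=9: active resources = [2, 3], total = 5
  t=10: active resources = [2, 3], total = 5
  t=11: active resources = [2], total = 2
  t=12: active resources = [2], total = 2
  t=13: active resources = [2], total = 2
Peak resource demand = 10

10


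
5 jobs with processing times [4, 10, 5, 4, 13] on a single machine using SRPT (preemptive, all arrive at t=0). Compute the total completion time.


Since all jobs arrive at t=0, SRPT equals SPT ordering.
SPT order: [4, 4, 5, 10, 13]
Completion times:
  Job 1: p=4, C=4
  Job 2: p=4, C=8
  Job 3: p=5, C=13
  Job 4: p=10, C=23
  Job 5: p=13, C=36
Total completion time = 4 + 8 + 13 + 23 + 36 = 84

84


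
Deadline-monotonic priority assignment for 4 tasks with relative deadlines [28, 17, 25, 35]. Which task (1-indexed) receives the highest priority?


Sort tasks by relative deadline (ascending):
  Task 2: deadline = 17
  Task 3: deadline = 25
  Task 1: deadline = 28
  Task 4: deadline = 35
Priority order (highest first): [2, 3, 1, 4]
Highest priority task = 2

2


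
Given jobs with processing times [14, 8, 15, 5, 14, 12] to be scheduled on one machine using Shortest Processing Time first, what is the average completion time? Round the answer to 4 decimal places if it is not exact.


Sort jobs by processing time (SPT order): [5, 8, 12, 14, 14, 15]
Compute completion times sequentially:
  Job 1: processing = 5, completes at 5
  Job 2: processing = 8, completes at 13
  Job 3: processing = 12, completes at 25
  Job 4: processing = 14, completes at 39
  Job 5: processing = 14, completes at 53
  Job 6: processing = 15, completes at 68
Sum of completion times = 203
Average completion time = 203/6 = 33.8333

33.8333


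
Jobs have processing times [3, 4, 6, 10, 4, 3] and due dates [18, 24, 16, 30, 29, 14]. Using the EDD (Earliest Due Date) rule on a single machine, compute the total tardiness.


Sort by due date (EDD order): [(3, 14), (6, 16), (3, 18), (4, 24), (4, 29), (10, 30)]
Compute completion times and tardiness:
  Job 1: p=3, d=14, C=3, tardiness=max(0,3-14)=0
  Job 2: p=6, d=16, C=9, tardiness=max(0,9-16)=0
  Job 3: p=3, d=18, C=12, tardiness=max(0,12-18)=0
  Job 4: p=4, d=24, C=16, tardiness=max(0,16-24)=0
  Job 5: p=4, d=29, C=20, tardiness=max(0,20-29)=0
  Job 6: p=10, d=30, C=30, tardiness=max(0,30-30)=0
Total tardiness = 0

0


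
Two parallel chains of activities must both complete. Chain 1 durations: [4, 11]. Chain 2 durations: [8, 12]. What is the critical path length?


Path A total = 4 + 11 = 15
Path B total = 8 + 12 = 20
Critical path = longest path = max(15, 20) = 20

20


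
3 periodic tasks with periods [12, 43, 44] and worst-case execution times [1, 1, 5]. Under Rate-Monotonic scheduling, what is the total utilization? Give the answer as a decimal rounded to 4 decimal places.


Compute individual utilizations (exact fractions):
  Task 1: C/T = 1/12 (approx. 0.0833)
  Task 2: C/T = 1/43 (approx. 0.0233)
  Task 3: C/T = 5/44 (approx. 0.1136)
Total utilization U = 1/12 + 1/43 + 5/44 = 625/2838
Rounded to 4 decimal places: U = 0.2202
RM (Liu & Layland) bound for 3 tasks = 0.779763; compare with U = 625/2838 (approx. 0.220226)
U <= bound, so schedulable by RM sufficient condition.

0.2202


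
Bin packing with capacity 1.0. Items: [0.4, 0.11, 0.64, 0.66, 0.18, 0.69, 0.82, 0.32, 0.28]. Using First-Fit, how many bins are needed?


Place items sequentially using First-Fit:
  Item 0.4 -> new Bin 1
  Item 0.11 -> Bin 1 (now 0.51)
  Item 0.64 -> new Bin 2
  Item 0.66 -> new Bin 3
  Item 0.18 -> Bin 1 (now 0.69)
  Item 0.69 -> new Bin 4
  Item 0.82 -> new Bin 5
  Item 0.32 -> Bin 2 (now 0.96)
  Item 0.28 -> Bin 1 (now 0.97)
Total bins used = 5

5


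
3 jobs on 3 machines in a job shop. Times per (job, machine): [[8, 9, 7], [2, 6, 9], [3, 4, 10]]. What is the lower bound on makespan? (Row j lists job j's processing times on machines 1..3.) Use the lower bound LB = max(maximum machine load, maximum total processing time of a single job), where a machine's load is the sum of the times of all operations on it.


Machine loads:
  Machine 1: 8 + 2 + 3 = 13
  Machine 2: 9 + 6 + 4 = 19
  Machine 3: 7 + 9 + 10 = 26
Max machine load = 26
Job totals:
  Job 1: 24
  Job 2: 17
  Job 3: 17
Max job total = 24
Lower bound = max(26, 24) = 26

26


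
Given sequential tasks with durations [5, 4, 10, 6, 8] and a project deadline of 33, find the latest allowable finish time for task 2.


LF(activity 2) = deadline - sum of successor durations
Successors: activities 3 through 5 with durations [10, 6, 8]
Sum of successor durations = 24
LF = 33 - 24 = 9

9


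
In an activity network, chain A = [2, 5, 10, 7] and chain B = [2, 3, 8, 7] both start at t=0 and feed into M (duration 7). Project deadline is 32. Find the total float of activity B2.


Forward pass: ES(B2) = sum of predecessors on chain B = 2
EF = ES + duration = 2 + 3 = 5
Backward pass: LF(M) = deadline = 32; LS(M) = 32 - 7 = 25
LF(B2) = LS(M) - sum(successors on chain B) = 25 - 15 = 10
LS = LF - duration = 10 - 3 = 7
Total float = LS - ES = 7 - 2 = 5

5


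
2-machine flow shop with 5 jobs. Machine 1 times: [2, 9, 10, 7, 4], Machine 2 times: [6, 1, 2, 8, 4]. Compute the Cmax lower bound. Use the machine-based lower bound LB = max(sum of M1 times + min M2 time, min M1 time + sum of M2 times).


LB1 = sum(M1 times) + min(M2 times) = 32 + 1 = 33
LB2 = min(M1 times) + sum(M2 times) = 2 + 21 = 23
Lower bound = max(LB1, LB2) = max(33, 23) = 33

33


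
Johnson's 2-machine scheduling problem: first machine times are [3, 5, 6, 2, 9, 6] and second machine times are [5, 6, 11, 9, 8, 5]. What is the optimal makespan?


Apply Johnson's rule:
  Group 1 (a <= b): [(4, 2, 9), (1, 3, 5), (2, 5, 6), (3, 6, 11)]
  Group 2 (a > b): [(5, 9, 8), (6, 6, 5)]
Optimal job order: [4, 1, 2, 3, 5, 6]
Schedule:
  Job 4: M1 done at 2, M2 done at 11
  Job 1: M1 done at 5, M2 done at 16
  Job 2: M1 done at 10, M2 done at 22
  Job 3: M1 done at 16, M2 done at 33
  Job 5: M1 done at 25, M2 done at 41
  Job 6: M1 done at 31, M2 done at 46
Makespan = 46

46


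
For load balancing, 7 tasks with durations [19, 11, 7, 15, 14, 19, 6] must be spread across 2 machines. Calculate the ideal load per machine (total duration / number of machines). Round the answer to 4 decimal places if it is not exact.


Total processing time = 19 + 11 + 7 + 15 + 14 + 19 + 6 = 91
Number of machines = 2
Ideal balanced load = 91 / 2 = 45.5

45.5


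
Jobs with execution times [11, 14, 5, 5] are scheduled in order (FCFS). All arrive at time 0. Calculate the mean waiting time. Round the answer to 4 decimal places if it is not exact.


FCFS order (as given): [11, 14, 5, 5]
Waiting times:
  Job 1: wait = 0
  Job 2: wait = 11
  Job 3: wait = 25
  Job 4: wait = 30
Sum of waiting times = 66
Average waiting time = 66/4 = 16.5

16.5


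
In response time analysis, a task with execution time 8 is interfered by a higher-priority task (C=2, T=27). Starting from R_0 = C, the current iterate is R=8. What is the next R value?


R_next = C + ceil(R_prev / T_hp) * C_hp
ceil(8 / 27) = ceil(0.2963) = 1
Interference = 1 * 2 = 2
R_next = 8 + 2 = 10

10


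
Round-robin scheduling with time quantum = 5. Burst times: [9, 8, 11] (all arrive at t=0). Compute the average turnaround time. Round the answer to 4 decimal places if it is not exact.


Time quantum = 5
Execution trace:
  J1 runs 5 units, time = 5
  J2 runs 5 units, time = 10
  J3 runs 5 units, time = 15
  J1 runs 4 units, time = 19
  J2 runs 3 units, time = 22
  J3 runs 5 units, time = 27
  J3 runs 1 units, time = 28
Finish times: [19, 22, 28]
Average turnaround = 69/3 = 23.0

23.0


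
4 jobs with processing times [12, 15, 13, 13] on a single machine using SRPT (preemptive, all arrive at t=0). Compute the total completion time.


Since all jobs arrive at t=0, SRPT equals SPT ordering.
SPT order: [12, 13, 13, 15]
Completion times:
  Job 1: p=12, C=12
  Job 2: p=13, C=25
  Job 3: p=13, C=38
  Job 4: p=15, C=53
Total completion time = 12 + 25 + 38 + 53 = 128

128


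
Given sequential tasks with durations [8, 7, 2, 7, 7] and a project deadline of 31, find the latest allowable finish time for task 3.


LF(activity 3) = deadline - sum of successor durations
Successors: activities 4 through 5 with durations [7, 7]
Sum of successor durations = 14
LF = 31 - 14 = 17

17


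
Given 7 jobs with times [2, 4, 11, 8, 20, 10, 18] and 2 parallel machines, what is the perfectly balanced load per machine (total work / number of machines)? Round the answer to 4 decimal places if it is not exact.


Total processing time = 2 + 4 + 11 + 8 + 20 + 10 + 18 = 73
Number of machines = 2
Ideal balanced load = 73 / 2 = 36.5

36.5


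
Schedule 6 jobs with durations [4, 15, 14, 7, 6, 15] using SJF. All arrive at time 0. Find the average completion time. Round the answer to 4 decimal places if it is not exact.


SJF order (ascending): [4, 6, 7, 14, 15, 15]
Completion times:
  Job 1: burst=4, C=4
  Job 2: burst=6, C=10
  Job 3: burst=7, C=17
  Job 4: burst=14, C=31
  Job 5: burst=15, C=46
  Job 6: burst=15, C=61
Average completion = 169/6 = 28.1667

28.1667


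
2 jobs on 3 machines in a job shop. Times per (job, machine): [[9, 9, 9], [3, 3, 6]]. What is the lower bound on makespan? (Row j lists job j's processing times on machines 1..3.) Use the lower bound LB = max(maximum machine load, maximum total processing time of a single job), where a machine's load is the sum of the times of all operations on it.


Machine loads:
  Machine 1: 9 + 3 = 12
  Machine 2: 9 + 3 = 12
  Machine 3: 9 + 6 = 15
Max machine load = 15
Job totals:
  Job 1: 27
  Job 2: 12
Max job total = 27
Lower bound = max(15, 27) = 27

27


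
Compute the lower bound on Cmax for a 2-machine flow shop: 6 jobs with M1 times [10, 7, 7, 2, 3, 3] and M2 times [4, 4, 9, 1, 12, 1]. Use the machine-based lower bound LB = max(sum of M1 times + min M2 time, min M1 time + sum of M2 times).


LB1 = sum(M1 times) + min(M2 times) = 32 + 1 = 33
LB2 = min(M1 times) + sum(M2 times) = 2 + 31 = 33
Lower bound = max(LB1, LB2) = max(33, 33) = 33

33


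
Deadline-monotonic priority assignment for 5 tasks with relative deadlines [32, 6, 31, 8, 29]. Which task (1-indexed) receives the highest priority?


Sort tasks by relative deadline (ascending):
  Task 2: deadline = 6
  Task 4: deadline = 8
  Task 5: deadline = 29
  Task 3: deadline = 31
  Task 1: deadline = 32
Priority order (highest first): [2, 4, 5, 3, 1]
Highest priority task = 2

2


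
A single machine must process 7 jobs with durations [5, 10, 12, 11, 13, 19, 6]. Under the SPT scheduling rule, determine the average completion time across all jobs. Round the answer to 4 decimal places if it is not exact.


Sort jobs by processing time (SPT order): [5, 6, 10, 11, 12, 13, 19]
Compute completion times sequentially:
  Job 1: processing = 5, completes at 5
  Job 2: processing = 6, completes at 11
  Job 3: processing = 10, completes at 21
  Job 4: processing = 11, completes at 32
  Job 5: processing = 12, completes at 44
  Job 6: processing = 13, completes at 57
  Job 7: processing = 19, completes at 76
Sum of completion times = 246
Average completion time = 246/7 = 35.1429

35.1429


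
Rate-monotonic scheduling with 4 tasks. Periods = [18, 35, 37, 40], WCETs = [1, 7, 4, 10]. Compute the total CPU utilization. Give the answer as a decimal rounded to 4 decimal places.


Compute individual utilizations (exact fractions):
  Task 1: C/T = 1/18 (approx. 0.0556)
  Task 2: C/T = 7/35 = 1/5 (approx. 0.2)
  Task 3: C/T = 4/37 (approx. 0.1081)
  Task 4: C/T = 10/40 = 1/4 (approx. 0.25)
Total utilization U = 1/18 + 1/5 + 4/37 + 1/4 = 4087/6660
Rounded to 4 decimal places: U = 0.6137
RM (Liu & Layland) bound for 4 tasks = 0.756828; compare with U = 4087/6660 (approx. 0.613664)
U <= bound, so schedulable by RM sufficient condition.

0.6137


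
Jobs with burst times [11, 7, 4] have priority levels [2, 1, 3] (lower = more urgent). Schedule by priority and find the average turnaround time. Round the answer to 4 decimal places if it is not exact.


Sort by priority (ascending = highest first):
Order: [(1, 7), (2, 11), (3, 4)]
Completion times:
  Priority 1, burst=7, C=7
  Priority 2, burst=11, C=18
  Priority 3, burst=4, C=22
Average turnaround = 47/3 = 15.6667

15.6667


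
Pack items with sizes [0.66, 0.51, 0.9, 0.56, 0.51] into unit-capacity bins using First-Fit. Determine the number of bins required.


Place items sequentially using First-Fit:
  Item 0.66 -> new Bin 1
  Item 0.51 -> new Bin 2
  Item 0.9 -> new Bin 3
  Item 0.56 -> new Bin 4
  Item 0.51 -> new Bin 5
Total bins used = 5

5


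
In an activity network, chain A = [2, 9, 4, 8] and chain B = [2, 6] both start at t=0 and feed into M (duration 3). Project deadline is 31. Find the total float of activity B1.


Forward pass: ES(B1) = sum of predecessors on chain B = 0
EF = ES + duration = 0 + 2 = 2
Backward pass: LF(M) = deadline = 31; LS(M) = 31 - 3 = 28
LF(B1) = LS(M) - sum(successors on chain B) = 28 - 6 = 22
LS = LF - duration = 22 - 2 = 20
Total float = LS - ES = 20 - 0 = 20

20


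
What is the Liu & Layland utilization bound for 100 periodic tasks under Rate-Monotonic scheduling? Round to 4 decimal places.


Compute 2^(1/100) = 1.0069555501
Subtract 1: 1.0069555501 - 1 = 0.0069555501
Multiply by n: 100 * 0.0069555501 = 0.6955550100
Round to 4 dp: 0.6956

0.6956


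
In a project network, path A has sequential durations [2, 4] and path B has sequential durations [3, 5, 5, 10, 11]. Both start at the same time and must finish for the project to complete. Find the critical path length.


Path A total = 2 + 4 = 6
Path B total = 3 + 5 + 5 + 10 + 11 = 34
Critical path = longest path = max(6, 34) = 34

34


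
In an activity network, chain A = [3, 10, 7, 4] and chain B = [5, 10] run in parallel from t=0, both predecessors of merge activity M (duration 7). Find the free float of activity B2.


ES(B2) = sum of predecessors on chain B = 5
EF(B2) = ES + duration = 5 + 10 = 15
Successor of B2 is M. ES(M) = max(sum(A), sum(B)) = max(24, 15) = 24
Free float = ES(successor) - EF(current) = 24 - 15 = 9

9


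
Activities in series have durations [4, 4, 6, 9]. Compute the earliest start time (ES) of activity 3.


Activity 3 starts after activities 1 through 2 complete.
Predecessor durations: [4, 4]
ES = 4 + 4 = 8

8


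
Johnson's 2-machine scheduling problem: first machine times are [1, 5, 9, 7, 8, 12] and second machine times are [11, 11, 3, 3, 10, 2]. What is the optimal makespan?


Apply Johnson's rule:
  Group 1 (a <= b): [(1, 1, 11), (2, 5, 11), (5, 8, 10)]
  Group 2 (a > b): [(3, 9, 3), (4, 7, 3), (6, 12, 2)]
Optimal job order: [1, 2, 5, 3, 4, 6]
Schedule:
  Job 1: M1 done at 1, M2 done at 12
  Job 2: M1 done at 6, M2 done at 23
  Job 5: M1 done at 14, M2 done at 33
  Job 3: M1 done at 23, M2 done at 36
  Job 4: M1 done at 30, M2 done at 39
  Job 6: M1 done at 42, M2 done at 44
Makespan = 44

44


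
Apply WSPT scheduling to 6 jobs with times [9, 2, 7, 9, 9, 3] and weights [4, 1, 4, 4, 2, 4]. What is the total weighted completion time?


Compute p/w ratios and sort ascending (WSPT): [(3, 4), (7, 4), (2, 1), (9, 4), (9, 4), (9, 2)]
Compute weighted completion times:
  Job (p=3,w=4): C=3, w*C=4*3=12
  Job (p=7,w=4): C=10, w*C=4*10=40
  Job (p=2,w=1): C=12, w*C=1*12=12
  Job (p=9,w=4): C=21, w*C=4*21=84
  Job (p=9,w=4): C=30, w*C=4*30=120
  Job (p=9,w=2): C=39, w*C=2*39=78
Total weighted completion time = 346

346


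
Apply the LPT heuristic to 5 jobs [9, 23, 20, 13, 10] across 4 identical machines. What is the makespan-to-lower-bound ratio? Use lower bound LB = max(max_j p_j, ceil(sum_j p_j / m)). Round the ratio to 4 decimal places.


LPT order: [23, 20, 13, 10, 9]
Machine loads after assignment: [23, 20, 13, 19]
LPT makespan = 23
Lower bound = max(max_job, ceil(total/4)) = max(23, 19) = 23
Ratio = 23 / 23 = 1.0

1.0


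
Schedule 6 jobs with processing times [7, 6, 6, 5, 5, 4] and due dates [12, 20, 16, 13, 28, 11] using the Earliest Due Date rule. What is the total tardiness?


Sort by due date (EDD order): [(4, 11), (7, 12), (5, 13), (6, 16), (6, 20), (5, 28)]
Compute completion times and tardiness:
  Job 1: p=4, d=11, C=4, tardiness=max(0,4-11)=0
  Job 2: p=7, d=12, C=11, tardiness=max(0,11-12)=0
  Job 3: p=5, d=13, C=16, tardiness=max(0,16-13)=3
  Job 4: p=6, d=16, C=22, tardiness=max(0,22-16)=6
  Job 5: p=6, d=20, C=28, tardiness=max(0,28-20)=8
  Job 6: p=5, d=28, C=33, tardiness=max(0,33-28)=5
Total tardiness = 22

22


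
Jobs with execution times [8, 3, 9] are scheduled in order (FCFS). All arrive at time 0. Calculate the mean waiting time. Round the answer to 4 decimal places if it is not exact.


FCFS order (as given): [8, 3, 9]
Waiting times:
  Job 1: wait = 0
  Job 2: wait = 8
  Job 3: wait = 11
Sum of waiting times = 19
Average waiting time = 19/3 = 6.3333

6.3333


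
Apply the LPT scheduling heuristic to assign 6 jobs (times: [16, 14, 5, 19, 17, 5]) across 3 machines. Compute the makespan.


Sort jobs in decreasing order (LPT): [19, 17, 16, 14, 5, 5]
Assign each job to the least loaded machine:
  Machine 1: jobs [19, 5], load = 24
  Machine 2: jobs [17, 5], load = 22
  Machine 3: jobs [16, 14], load = 30
Makespan = max load = 30

30


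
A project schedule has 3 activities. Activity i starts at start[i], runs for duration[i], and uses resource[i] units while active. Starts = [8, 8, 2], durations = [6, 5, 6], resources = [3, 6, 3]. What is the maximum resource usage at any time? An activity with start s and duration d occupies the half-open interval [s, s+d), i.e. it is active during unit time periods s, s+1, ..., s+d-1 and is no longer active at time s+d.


Each activity i is active on [start_i, start_i + duration_i).
Compute total resource usage per time slot:
  t=0: active resources = [], total = 0
  t=1: active resources = [], total = 0
  t=2: active resources = [3], total = 3
  t=3: active resources = [3], total = 3
  t=4: active resources = [3], total = 3
  t=5: active resources = [3], total = 3
  t=6: active resources = [3], total = 3
  t=7: active resources = [3], total = 3
  t=8: active resources = [3, 6], total = 9
  t=9: active resources = [3, 6], total = 9
  t=10: active resources = [3, 6], total = 9
  t=11: active resources = [3, 6], total = 9
  t=12: active resources = [3, 6], total = 9
  t=13: active resources = [3], total = 3
Peak resource demand = 9

9


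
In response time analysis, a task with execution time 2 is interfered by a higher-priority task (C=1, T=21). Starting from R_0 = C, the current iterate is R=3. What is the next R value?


R_next = C + ceil(R_prev / T_hp) * C_hp
ceil(3 / 21) = ceil(0.1429) = 1
Interference = 1 * 1 = 1
R_next = 2 + 1 = 3
R_next = R_prev, so the iteration has converged (response time = 3).

3


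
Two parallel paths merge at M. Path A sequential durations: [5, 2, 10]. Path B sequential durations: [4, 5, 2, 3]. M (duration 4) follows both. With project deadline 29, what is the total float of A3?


Forward pass: ES(A3) = sum of predecessors on chain A = 7
EF = ES + duration = 7 + 10 = 17
Backward pass: LF(M) = deadline = 29; LS(M) = 29 - 4 = 25
LF(A3) = LS(M) - sum(successors on chain A) = 25 - 0 = 25
LS = LF - duration = 25 - 10 = 15
Total float = LS - ES = 15 - 7 = 8

8


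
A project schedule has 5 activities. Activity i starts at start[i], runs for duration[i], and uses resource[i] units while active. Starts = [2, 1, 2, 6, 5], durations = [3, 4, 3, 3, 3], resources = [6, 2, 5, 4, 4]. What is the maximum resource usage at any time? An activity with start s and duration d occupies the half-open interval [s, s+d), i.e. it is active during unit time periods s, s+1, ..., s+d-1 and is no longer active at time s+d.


Each activity i is active on [start_i, start_i + duration_i).
Compute total resource usage per time slot:
  t=0: active resources = [], total = 0
  t=1: active resources = [2], total = 2
  t=2: active resources = [6, 2, 5], total = 13
  t=3: active resources = [6, 2, 5], total = 13
  t=4: active resources = [6, 2, 5], total = 13
  t=5: active resources = [4], total = 4
  t=6: active resources = [4, 4], total = 8
  t=7: active resources = [4, 4], total = 8
  t=8: active resources = [4], total = 4
Peak resource demand = 13

13


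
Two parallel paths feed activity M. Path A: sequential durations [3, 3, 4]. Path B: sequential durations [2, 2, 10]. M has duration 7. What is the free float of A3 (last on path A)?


ES(A3) = sum of predecessors on chain A = 6
EF(A3) = ES + duration = 6 + 4 = 10
Successor of A3 is M. ES(M) = max(sum(A), sum(B)) = max(10, 14) = 14
Free float = ES(successor) - EF(current) = 14 - 10 = 4

4


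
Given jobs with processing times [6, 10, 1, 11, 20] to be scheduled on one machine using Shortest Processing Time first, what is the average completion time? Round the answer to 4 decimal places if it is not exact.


Sort jobs by processing time (SPT order): [1, 6, 10, 11, 20]
Compute completion times sequentially:
  Job 1: processing = 1, completes at 1
  Job 2: processing = 6, completes at 7
  Job 3: processing = 10, completes at 17
  Job 4: processing = 11, completes at 28
  Job 5: processing = 20, completes at 48
Sum of completion times = 101
Average completion time = 101/5 = 20.2

20.2


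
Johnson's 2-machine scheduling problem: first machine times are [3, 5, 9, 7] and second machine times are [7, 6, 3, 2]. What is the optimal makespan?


Apply Johnson's rule:
  Group 1 (a <= b): [(1, 3, 7), (2, 5, 6)]
  Group 2 (a > b): [(3, 9, 3), (4, 7, 2)]
Optimal job order: [1, 2, 3, 4]
Schedule:
  Job 1: M1 done at 3, M2 done at 10
  Job 2: M1 done at 8, M2 done at 16
  Job 3: M1 done at 17, M2 done at 20
  Job 4: M1 done at 24, M2 done at 26
Makespan = 26

26


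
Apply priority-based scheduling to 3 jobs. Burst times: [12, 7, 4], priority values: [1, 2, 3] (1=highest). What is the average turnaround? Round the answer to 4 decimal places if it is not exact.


Sort by priority (ascending = highest first):
Order: [(1, 12), (2, 7), (3, 4)]
Completion times:
  Priority 1, burst=12, C=12
  Priority 2, burst=7, C=19
  Priority 3, burst=4, C=23
Average turnaround = 54/3 = 18.0

18.0


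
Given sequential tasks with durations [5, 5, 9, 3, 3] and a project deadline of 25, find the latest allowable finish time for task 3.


LF(activity 3) = deadline - sum of successor durations
Successors: activities 4 through 5 with durations [3, 3]
Sum of successor durations = 6
LF = 25 - 6 = 19

19


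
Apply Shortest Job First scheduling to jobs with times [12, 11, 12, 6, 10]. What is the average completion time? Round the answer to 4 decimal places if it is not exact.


SJF order (ascending): [6, 10, 11, 12, 12]
Completion times:
  Job 1: burst=6, C=6
  Job 2: burst=10, C=16
  Job 3: burst=11, C=27
  Job 4: burst=12, C=39
  Job 5: burst=12, C=51
Average completion = 139/5 = 27.8

27.8


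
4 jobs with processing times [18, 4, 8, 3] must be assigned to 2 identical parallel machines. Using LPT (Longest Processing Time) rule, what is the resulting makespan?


Sort jobs in decreasing order (LPT): [18, 8, 4, 3]
Assign each job to the least loaded machine:
  Machine 1: jobs [18], load = 18
  Machine 2: jobs [8, 4, 3], load = 15
Makespan = max load = 18

18


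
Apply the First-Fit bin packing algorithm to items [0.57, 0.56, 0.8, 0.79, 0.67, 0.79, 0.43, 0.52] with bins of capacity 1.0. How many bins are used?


Place items sequentially using First-Fit:
  Item 0.57 -> new Bin 1
  Item 0.56 -> new Bin 2
  Item 0.8 -> new Bin 3
  Item 0.79 -> new Bin 4
  Item 0.67 -> new Bin 5
  Item 0.79 -> new Bin 6
  Item 0.43 -> Bin 1 (now 1.0)
  Item 0.52 -> new Bin 7
Total bins used = 7

7


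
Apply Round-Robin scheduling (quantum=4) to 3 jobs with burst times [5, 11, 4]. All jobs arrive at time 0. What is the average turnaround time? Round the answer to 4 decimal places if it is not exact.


Time quantum = 4
Execution trace:
  J1 runs 4 units, time = 4
  J2 runs 4 units, time = 8
  J3 runs 4 units, time = 12
  J1 runs 1 units, time = 13
  J2 runs 4 units, time = 17
  J2 runs 3 units, time = 20
Finish times: [13, 20, 12]
Average turnaround = 45/3 = 15.0

15.0


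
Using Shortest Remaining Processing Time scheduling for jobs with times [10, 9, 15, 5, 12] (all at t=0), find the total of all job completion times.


Since all jobs arrive at t=0, SRPT equals SPT ordering.
SPT order: [5, 9, 10, 12, 15]
Completion times:
  Job 1: p=5, C=5
  Job 2: p=9, C=14
  Job 3: p=10, C=24
  Job 4: p=12, C=36
  Job 5: p=15, C=51
Total completion time = 5 + 14 + 24 + 36 + 51 = 130

130


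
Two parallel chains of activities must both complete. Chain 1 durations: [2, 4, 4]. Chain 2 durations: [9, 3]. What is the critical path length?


Path A total = 2 + 4 + 4 = 10
Path B total = 9 + 3 = 12
Critical path = longest path = max(10, 12) = 12

12


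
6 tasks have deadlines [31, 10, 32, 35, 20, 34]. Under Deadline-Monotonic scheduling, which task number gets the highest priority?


Sort tasks by relative deadline (ascending):
  Task 2: deadline = 10
  Task 5: deadline = 20
  Task 1: deadline = 31
  Task 3: deadline = 32
  Task 6: deadline = 34
  Task 4: deadline = 35
Priority order (highest first): [2, 5, 1, 3, 6, 4]
Highest priority task = 2

2


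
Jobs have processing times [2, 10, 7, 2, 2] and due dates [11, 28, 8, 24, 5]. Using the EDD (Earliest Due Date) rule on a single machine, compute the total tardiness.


Sort by due date (EDD order): [(2, 5), (7, 8), (2, 11), (2, 24), (10, 28)]
Compute completion times and tardiness:
  Job 1: p=2, d=5, C=2, tardiness=max(0,2-5)=0
  Job 2: p=7, d=8, C=9, tardiness=max(0,9-8)=1
  Job 3: p=2, d=11, C=11, tardiness=max(0,11-11)=0
  Job 4: p=2, d=24, C=13, tardiness=max(0,13-24)=0
  Job 5: p=10, d=28, C=23, tardiness=max(0,23-28)=0
Total tardiness = 1

1


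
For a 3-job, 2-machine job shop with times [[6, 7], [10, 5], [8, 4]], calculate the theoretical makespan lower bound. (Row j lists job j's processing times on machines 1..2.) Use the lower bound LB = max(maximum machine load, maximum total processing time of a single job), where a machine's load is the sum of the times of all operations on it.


Machine loads:
  Machine 1: 6 + 10 + 8 = 24
  Machine 2: 7 + 5 + 4 = 16
Max machine load = 24
Job totals:
  Job 1: 13
  Job 2: 15
  Job 3: 12
Max job total = 15
Lower bound = max(24, 15) = 24

24


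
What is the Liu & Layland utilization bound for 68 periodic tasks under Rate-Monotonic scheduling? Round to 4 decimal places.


Compute 2^(1/68) = 1.0102454700
Subtract 1: 1.0102454700 - 1 = 0.0102454700
Multiply by n: 68 * 0.0102454700 = 0.6966919600
Round to 4 dp: 0.6967

0.6967


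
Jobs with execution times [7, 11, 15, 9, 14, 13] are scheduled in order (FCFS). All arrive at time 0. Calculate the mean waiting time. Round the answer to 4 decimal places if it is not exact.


FCFS order (as given): [7, 11, 15, 9, 14, 13]
Waiting times:
  Job 1: wait = 0
  Job 2: wait = 7
  Job 3: wait = 18
  Job 4: wait = 33
  Job 5: wait = 42
  Job 6: wait = 56
Sum of waiting times = 156
Average waiting time = 156/6 = 26.0

26.0


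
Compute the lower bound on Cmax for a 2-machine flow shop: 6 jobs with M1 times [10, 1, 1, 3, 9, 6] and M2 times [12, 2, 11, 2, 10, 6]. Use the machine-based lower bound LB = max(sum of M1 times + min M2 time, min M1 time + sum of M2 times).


LB1 = sum(M1 times) + min(M2 times) = 30 + 2 = 32
LB2 = min(M1 times) + sum(M2 times) = 1 + 43 = 44
Lower bound = max(LB1, LB2) = max(32, 44) = 44

44


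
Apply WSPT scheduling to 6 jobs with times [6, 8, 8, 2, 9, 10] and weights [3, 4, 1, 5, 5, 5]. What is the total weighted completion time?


Compute p/w ratios and sort ascending (WSPT): [(2, 5), (9, 5), (6, 3), (8, 4), (10, 5), (8, 1)]
Compute weighted completion times:
  Job (p=2,w=5): C=2, w*C=5*2=10
  Job (p=9,w=5): C=11, w*C=5*11=55
  Job (p=6,w=3): C=17, w*C=3*17=51
  Job (p=8,w=4): C=25, w*C=4*25=100
  Job (p=10,w=5): C=35, w*C=5*35=175
  Job (p=8,w=1): C=43, w*C=1*43=43
Total weighted completion time = 434

434


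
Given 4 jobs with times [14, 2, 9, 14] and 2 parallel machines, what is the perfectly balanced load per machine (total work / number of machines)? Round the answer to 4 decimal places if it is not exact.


Total processing time = 14 + 2 + 9 + 14 = 39
Number of machines = 2
Ideal balanced load = 39 / 2 = 19.5

19.5


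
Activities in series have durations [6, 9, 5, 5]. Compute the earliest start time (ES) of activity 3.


Activity 3 starts after activities 1 through 2 complete.
Predecessor durations: [6, 9]
ES = 6 + 9 = 15

15


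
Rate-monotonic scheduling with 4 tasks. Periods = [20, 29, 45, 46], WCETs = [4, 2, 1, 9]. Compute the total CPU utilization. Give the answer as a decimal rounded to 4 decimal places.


Compute individual utilizations (exact fractions):
  Task 1: C/T = 4/20 = 1/5 (approx. 0.2)
  Task 2: C/T = 2/29 (approx. 0.069)
  Task 3: C/T = 1/45 (approx. 0.0222)
  Task 4: C/T = 9/46 (approx. 0.1957)
Total utilization U = 1/5 + 2/29 + 1/45 + 9/46 = 5845/12006
Rounded to 4 decimal places: U = 0.4868
RM (Liu & Layland) bound for 4 tasks = 0.756828; compare with U = 5845/12006 (approx. 0.486840)
U <= bound, so schedulable by RM sufficient condition.

0.4868


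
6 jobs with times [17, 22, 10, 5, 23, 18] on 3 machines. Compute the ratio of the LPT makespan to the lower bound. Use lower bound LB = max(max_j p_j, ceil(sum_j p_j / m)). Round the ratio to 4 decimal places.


LPT order: [23, 22, 18, 17, 10, 5]
Machine loads after assignment: [28, 32, 35]
LPT makespan = 35
Lower bound = max(max_job, ceil(total/3)) = max(23, 32) = 32
Ratio = 35 / 32 = 1.0938

1.0938


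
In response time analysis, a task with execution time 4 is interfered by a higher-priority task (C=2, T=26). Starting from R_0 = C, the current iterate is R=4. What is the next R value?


R_next = C + ceil(R_prev / T_hp) * C_hp
ceil(4 / 26) = ceil(0.1538) = 1
Interference = 1 * 2 = 2
R_next = 4 + 2 = 6

6


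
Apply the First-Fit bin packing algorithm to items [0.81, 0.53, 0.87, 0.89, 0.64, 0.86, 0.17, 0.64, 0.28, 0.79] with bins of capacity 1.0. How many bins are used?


Place items sequentially using First-Fit:
  Item 0.81 -> new Bin 1
  Item 0.53 -> new Bin 2
  Item 0.87 -> new Bin 3
  Item 0.89 -> new Bin 4
  Item 0.64 -> new Bin 5
  Item 0.86 -> new Bin 6
  Item 0.17 -> Bin 1 (now 0.98)
  Item 0.64 -> new Bin 7
  Item 0.28 -> Bin 2 (now 0.81)
  Item 0.79 -> new Bin 8
Total bins used = 8

8
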